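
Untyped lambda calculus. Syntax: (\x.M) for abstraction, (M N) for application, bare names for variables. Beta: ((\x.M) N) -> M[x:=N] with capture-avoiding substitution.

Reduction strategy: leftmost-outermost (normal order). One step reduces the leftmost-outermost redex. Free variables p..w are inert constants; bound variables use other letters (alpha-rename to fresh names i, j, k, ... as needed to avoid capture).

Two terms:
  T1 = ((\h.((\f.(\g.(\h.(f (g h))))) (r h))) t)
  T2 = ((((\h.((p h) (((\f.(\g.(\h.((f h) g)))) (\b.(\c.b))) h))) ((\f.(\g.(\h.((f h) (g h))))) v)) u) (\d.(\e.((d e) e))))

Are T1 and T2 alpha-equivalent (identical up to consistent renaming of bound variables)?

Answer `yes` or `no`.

Term 1: ((\h.((\f.(\g.(\h.(f (g h))))) (r h))) t)
Term 2: ((((\h.((p h) (((\f.(\g.(\h.((f h) g)))) (\b.(\c.b))) h))) ((\f.(\g.(\h.((f h) (g h))))) v)) u) (\d.(\e.((d e) e))))
Alpha-equivalence: compare structure up to binder renaming.
Result: False

Answer: no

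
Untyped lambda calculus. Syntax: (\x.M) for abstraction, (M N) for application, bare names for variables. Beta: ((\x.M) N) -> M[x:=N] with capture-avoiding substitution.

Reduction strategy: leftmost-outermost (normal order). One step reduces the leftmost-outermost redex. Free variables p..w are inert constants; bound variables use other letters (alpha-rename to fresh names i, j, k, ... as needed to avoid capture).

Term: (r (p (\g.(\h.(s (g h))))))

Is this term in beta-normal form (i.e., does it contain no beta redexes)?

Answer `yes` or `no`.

Term: (r (p (\g.(\h.(s (g h))))))
No beta redexes found.

Answer: yes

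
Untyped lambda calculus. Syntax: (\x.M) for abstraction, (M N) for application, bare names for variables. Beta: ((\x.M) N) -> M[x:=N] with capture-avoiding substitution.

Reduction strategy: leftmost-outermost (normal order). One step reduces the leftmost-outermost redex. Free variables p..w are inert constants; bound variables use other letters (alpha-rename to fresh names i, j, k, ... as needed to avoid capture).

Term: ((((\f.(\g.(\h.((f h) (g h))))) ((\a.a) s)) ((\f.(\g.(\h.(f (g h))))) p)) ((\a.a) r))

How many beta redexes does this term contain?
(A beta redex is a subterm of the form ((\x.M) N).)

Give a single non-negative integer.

Term: ((((\f.(\g.(\h.((f h) (g h))))) ((\a.a) s)) ((\f.(\g.(\h.(f (g h))))) p)) ((\a.a) r))
  Redex: ((\f.(\g.(\h.((f h) (g h))))) ((\a.a) s))
  Redex: ((\a.a) s)
  Redex: ((\f.(\g.(\h.(f (g h))))) p)
  Redex: ((\a.a) r)
Total redexes: 4

Answer: 4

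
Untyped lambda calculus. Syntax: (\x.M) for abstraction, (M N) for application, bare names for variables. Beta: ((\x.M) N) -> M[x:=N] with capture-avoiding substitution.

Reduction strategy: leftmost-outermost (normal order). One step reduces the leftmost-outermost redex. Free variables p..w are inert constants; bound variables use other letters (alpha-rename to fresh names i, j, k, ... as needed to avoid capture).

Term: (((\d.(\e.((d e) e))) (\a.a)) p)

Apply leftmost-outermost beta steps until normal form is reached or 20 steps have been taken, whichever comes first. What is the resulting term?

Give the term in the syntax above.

Answer: (p p)

Derivation:
Step 0: (((\d.(\e.((d e) e))) (\a.a)) p)
Step 1: ((\e.(((\a.a) e) e)) p)
Step 2: (((\a.a) p) p)
Step 3: (p p)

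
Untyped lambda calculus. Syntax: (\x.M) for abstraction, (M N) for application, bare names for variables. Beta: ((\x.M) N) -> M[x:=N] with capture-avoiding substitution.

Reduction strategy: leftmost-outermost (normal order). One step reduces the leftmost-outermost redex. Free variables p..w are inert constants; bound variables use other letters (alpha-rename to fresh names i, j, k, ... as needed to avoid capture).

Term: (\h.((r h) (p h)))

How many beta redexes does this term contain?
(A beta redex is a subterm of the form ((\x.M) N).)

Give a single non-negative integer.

Answer: 0

Derivation:
Term: (\h.((r h) (p h)))
  (no redexes)
Total redexes: 0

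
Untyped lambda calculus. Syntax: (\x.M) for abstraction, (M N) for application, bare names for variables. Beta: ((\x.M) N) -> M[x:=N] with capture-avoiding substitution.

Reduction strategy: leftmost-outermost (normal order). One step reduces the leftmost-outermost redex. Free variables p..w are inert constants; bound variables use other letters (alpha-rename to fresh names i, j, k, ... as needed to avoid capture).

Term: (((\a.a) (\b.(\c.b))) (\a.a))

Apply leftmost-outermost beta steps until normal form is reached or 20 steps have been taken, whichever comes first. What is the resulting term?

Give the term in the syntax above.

Step 0: (((\a.a) (\b.(\c.b))) (\a.a))
Step 1: ((\b.(\c.b)) (\a.a))
Step 2: (\c.(\a.a))

Answer: (\c.(\a.a))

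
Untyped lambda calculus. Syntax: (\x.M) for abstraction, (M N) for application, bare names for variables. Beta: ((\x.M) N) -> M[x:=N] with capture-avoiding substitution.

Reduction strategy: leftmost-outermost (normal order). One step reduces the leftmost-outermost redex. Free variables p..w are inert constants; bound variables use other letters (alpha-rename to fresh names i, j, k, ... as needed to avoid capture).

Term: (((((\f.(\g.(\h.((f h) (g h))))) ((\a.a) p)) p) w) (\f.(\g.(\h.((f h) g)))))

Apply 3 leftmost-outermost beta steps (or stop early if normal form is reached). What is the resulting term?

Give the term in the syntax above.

Step 0: (((((\f.(\g.(\h.((f h) (g h))))) ((\a.a) p)) p) w) (\f.(\g.(\h.((f h) g)))))
Step 1: ((((\g.(\h.((((\a.a) p) h) (g h)))) p) w) (\f.(\g.(\h.((f h) g)))))
Step 2: (((\h.((((\a.a) p) h) (p h))) w) (\f.(\g.(\h.((f h) g)))))
Step 3: (((((\a.a) p) w) (p w)) (\f.(\g.(\h.((f h) g)))))

Answer: (((((\a.a) p) w) (p w)) (\f.(\g.(\h.((f h) g)))))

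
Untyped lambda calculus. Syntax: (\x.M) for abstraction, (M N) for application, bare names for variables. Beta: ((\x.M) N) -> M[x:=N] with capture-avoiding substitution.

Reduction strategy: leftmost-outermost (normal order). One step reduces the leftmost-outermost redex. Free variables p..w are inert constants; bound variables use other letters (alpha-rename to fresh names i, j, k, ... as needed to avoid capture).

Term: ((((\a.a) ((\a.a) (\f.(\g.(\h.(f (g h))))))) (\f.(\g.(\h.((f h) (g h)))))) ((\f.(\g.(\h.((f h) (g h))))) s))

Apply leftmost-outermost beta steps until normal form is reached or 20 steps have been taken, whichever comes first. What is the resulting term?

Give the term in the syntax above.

Step 0: ((((\a.a) ((\a.a) (\f.(\g.(\h.(f (g h))))))) (\f.(\g.(\h.((f h) (g h)))))) ((\f.(\g.(\h.((f h) (g h))))) s))
Step 1: ((((\a.a) (\f.(\g.(\h.(f (g h)))))) (\f.(\g.(\h.((f h) (g h)))))) ((\f.(\g.(\h.((f h) (g h))))) s))
Step 2: (((\f.(\g.(\h.(f (g h))))) (\f.(\g.(\h.((f h) (g h)))))) ((\f.(\g.(\h.((f h) (g h))))) s))
Step 3: ((\g.(\h.((\f.(\g.(\h.((f h) (g h))))) (g h)))) ((\f.(\g.(\h.((f h) (g h))))) s))
Step 4: (\h.((\f.(\g.(\h.((f h) (g h))))) (((\f.(\g.(\h.((f h) (g h))))) s) h)))
Step 5: (\h.(\g.(\i.(((((\f.(\g.(\h.((f h) (g h))))) s) h) i) (g i)))))
Step 6: (\h.(\g.(\i.((((\g.(\h.((s h) (g h)))) h) i) (g i)))))
Step 7: (\h.(\g.(\i.(((\i.((s i) (h i))) i) (g i)))))
Step 8: (\h.(\g.(\i.(((s i) (h i)) (g i)))))

Answer: (\h.(\g.(\i.(((s i) (h i)) (g i)))))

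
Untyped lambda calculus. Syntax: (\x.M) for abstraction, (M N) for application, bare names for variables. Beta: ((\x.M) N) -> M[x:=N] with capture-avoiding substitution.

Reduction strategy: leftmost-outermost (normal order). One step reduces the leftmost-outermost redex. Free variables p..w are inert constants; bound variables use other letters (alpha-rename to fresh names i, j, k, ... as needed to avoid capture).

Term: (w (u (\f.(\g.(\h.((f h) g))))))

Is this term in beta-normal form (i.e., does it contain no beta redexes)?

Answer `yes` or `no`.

Term: (w (u (\f.(\g.(\h.((f h) g))))))
No beta redexes found.

Answer: yes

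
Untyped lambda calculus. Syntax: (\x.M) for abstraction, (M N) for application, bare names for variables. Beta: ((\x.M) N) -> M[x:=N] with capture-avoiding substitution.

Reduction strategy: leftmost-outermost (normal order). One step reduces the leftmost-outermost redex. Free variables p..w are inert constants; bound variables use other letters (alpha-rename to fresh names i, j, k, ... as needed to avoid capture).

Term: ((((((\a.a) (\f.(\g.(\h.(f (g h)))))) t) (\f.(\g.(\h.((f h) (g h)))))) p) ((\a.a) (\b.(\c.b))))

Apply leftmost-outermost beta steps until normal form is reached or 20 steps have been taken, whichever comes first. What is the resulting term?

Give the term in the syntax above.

Step 0: ((((((\a.a) (\f.(\g.(\h.(f (g h)))))) t) (\f.(\g.(\h.((f h) (g h)))))) p) ((\a.a) (\b.(\c.b))))
Step 1: (((((\f.(\g.(\h.(f (g h))))) t) (\f.(\g.(\h.((f h) (g h)))))) p) ((\a.a) (\b.(\c.b))))
Step 2: ((((\g.(\h.(t (g h)))) (\f.(\g.(\h.((f h) (g h)))))) p) ((\a.a) (\b.(\c.b))))
Step 3: (((\h.(t ((\f.(\g.(\h.((f h) (g h))))) h))) p) ((\a.a) (\b.(\c.b))))
Step 4: ((t ((\f.(\g.(\h.((f h) (g h))))) p)) ((\a.a) (\b.(\c.b))))
Step 5: ((t (\g.(\h.((p h) (g h))))) ((\a.a) (\b.(\c.b))))
Step 6: ((t (\g.(\h.((p h) (g h))))) (\b.(\c.b)))

Answer: ((t (\g.(\h.((p h) (g h))))) (\b.(\c.b)))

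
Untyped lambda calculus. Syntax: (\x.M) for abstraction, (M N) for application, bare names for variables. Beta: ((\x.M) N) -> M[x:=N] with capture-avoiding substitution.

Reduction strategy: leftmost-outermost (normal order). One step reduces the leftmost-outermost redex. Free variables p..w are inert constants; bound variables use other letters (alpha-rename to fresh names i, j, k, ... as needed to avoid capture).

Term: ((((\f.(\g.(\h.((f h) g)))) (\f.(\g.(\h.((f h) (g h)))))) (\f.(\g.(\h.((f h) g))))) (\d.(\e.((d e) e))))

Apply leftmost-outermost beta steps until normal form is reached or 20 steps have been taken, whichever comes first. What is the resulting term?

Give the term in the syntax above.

Step 0: ((((\f.(\g.(\h.((f h) g)))) (\f.(\g.(\h.((f h) (g h)))))) (\f.(\g.(\h.((f h) g))))) (\d.(\e.((d e) e))))
Step 1: (((\g.(\h.(((\f.(\g.(\h.((f h) (g h))))) h) g))) (\f.(\g.(\h.((f h) g))))) (\d.(\e.((d e) e))))
Step 2: ((\h.(((\f.(\g.(\h.((f h) (g h))))) h) (\f.(\g.(\h.((f h) g)))))) (\d.(\e.((d e) e))))
Step 3: (((\f.(\g.(\h.((f h) (g h))))) (\d.(\e.((d e) e)))) (\f.(\g.(\h.((f h) g)))))
Step 4: ((\g.(\h.(((\d.(\e.((d e) e))) h) (g h)))) (\f.(\g.(\h.((f h) g)))))
Step 5: (\h.(((\d.(\e.((d e) e))) h) ((\f.(\g.(\h.((f h) g)))) h)))
Step 6: (\h.((\e.((h e) e)) ((\f.(\g.(\h.((f h) g)))) h)))
Step 7: (\h.((h ((\f.(\g.(\h.((f h) g)))) h)) ((\f.(\g.(\h.((f h) g)))) h)))
Step 8: (\h.((h (\g.(\i.((h i) g)))) ((\f.(\g.(\h.((f h) g)))) h)))
Step 9: (\h.((h (\g.(\i.((h i) g)))) (\g.(\i.((h i) g)))))

Answer: (\h.((h (\g.(\i.((h i) g)))) (\g.(\i.((h i) g)))))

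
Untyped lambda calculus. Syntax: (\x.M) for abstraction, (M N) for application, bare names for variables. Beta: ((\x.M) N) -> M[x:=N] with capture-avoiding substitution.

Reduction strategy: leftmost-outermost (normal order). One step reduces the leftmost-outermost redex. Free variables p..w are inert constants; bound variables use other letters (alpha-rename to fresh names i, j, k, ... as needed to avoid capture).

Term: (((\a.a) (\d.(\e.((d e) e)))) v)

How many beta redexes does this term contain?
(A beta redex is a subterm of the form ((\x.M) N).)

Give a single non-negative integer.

Term: (((\a.a) (\d.(\e.((d e) e)))) v)
  Redex: ((\a.a) (\d.(\e.((d e) e))))
Total redexes: 1

Answer: 1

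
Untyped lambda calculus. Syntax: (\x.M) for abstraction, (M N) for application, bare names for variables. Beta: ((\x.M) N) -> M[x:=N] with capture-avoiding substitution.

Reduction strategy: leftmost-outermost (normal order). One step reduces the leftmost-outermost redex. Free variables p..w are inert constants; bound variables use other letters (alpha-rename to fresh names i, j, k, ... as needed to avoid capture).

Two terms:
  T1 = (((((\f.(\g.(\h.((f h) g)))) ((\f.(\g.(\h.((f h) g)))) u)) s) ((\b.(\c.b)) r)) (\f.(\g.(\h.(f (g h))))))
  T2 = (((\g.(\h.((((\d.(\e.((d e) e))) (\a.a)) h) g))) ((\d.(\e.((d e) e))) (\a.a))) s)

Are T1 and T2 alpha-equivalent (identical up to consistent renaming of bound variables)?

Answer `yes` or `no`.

Term 1: (((((\f.(\g.(\h.((f h) g)))) ((\f.(\g.(\h.((f h) g)))) u)) s) ((\b.(\c.b)) r)) (\f.(\g.(\h.(f (g h))))))
Term 2: (((\g.(\h.((((\d.(\e.((d e) e))) (\a.a)) h) g))) ((\d.(\e.((d e) e))) (\a.a))) s)
Alpha-equivalence: compare structure up to binder renaming.
Result: False

Answer: no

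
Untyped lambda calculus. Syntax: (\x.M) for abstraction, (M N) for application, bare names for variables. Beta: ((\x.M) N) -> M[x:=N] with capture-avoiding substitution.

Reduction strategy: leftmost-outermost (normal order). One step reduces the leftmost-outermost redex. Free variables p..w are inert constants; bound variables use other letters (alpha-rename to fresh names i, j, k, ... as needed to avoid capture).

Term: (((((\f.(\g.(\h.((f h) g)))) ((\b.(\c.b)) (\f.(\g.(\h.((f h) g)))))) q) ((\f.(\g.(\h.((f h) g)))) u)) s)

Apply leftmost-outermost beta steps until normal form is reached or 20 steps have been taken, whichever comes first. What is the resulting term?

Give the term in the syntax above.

Step 0: (((((\f.(\g.(\h.((f h) g)))) ((\b.(\c.b)) (\f.(\g.(\h.((f h) g)))))) q) ((\f.(\g.(\h.((f h) g)))) u)) s)
Step 1: ((((\g.(\h.((((\b.(\c.b)) (\f.(\g.(\h.((f h) g))))) h) g))) q) ((\f.(\g.(\h.((f h) g)))) u)) s)
Step 2: (((\h.((((\b.(\c.b)) (\f.(\g.(\h.((f h) g))))) h) q)) ((\f.(\g.(\h.((f h) g)))) u)) s)
Step 3: (((((\b.(\c.b)) (\f.(\g.(\h.((f h) g))))) ((\f.(\g.(\h.((f h) g)))) u)) q) s)
Step 4: ((((\c.(\f.(\g.(\h.((f h) g))))) ((\f.(\g.(\h.((f h) g)))) u)) q) s)
Step 5: (((\f.(\g.(\h.((f h) g)))) q) s)
Step 6: ((\g.(\h.((q h) g))) s)
Step 7: (\h.((q h) s))

Answer: (\h.((q h) s))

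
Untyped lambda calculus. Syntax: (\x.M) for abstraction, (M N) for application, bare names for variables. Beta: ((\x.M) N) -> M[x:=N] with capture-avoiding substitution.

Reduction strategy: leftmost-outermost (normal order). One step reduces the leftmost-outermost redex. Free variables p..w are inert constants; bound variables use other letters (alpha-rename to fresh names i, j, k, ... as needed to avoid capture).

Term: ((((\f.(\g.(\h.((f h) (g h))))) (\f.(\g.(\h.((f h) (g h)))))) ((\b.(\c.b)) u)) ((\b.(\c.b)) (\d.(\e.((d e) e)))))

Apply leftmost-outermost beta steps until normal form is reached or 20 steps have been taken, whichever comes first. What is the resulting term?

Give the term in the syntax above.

Step 0: ((((\f.(\g.(\h.((f h) (g h))))) (\f.(\g.(\h.((f h) (g h)))))) ((\b.(\c.b)) u)) ((\b.(\c.b)) (\d.(\e.((d e) e)))))
Step 1: (((\g.(\h.(((\f.(\g.(\h.((f h) (g h))))) h) (g h)))) ((\b.(\c.b)) u)) ((\b.(\c.b)) (\d.(\e.((d e) e)))))
Step 2: ((\h.(((\f.(\g.(\h.((f h) (g h))))) h) (((\b.(\c.b)) u) h))) ((\b.(\c.b)) (\d.(\e.((d e) e)))))
Step 3: (((\f.(\g.(\h.((f h) (g h))))) ((\b.(\c.b)) (\d.(\e.((d e) e))))) (((\b.(\c.b)) u) ((\b.(\c.b)) (\d.(\e.((d e) e))))))
Step 4: ((\g.(\h.((((\b.(\c.b)) (\d.(\e.((d e) e)))) h) (g h)))) (((\b.(\c.b)) u) ((\b.(\c.b)) (\d.(\e.((d e) e))))))
Step 5: (\h.((((\b.(\c.b)) (\d.(\e.((d e) e)))) h) ((((\b.(\c.b)) u) ((\b.(\c.b)) (\d.(\e.((d e) e))))) h)))
Step 6: (\h.(((\c.(\d.(\e.((d e) e)))) h) ((((\b.(\c.b)) u) ((\b.(\c.b)) (\d.(\e.((d e) e))))) h)))
Step 7: (\h.((\d.(\e.((d e) e))) ((((\b.(\c.b)) u) ((\b.(\c.b)) (\d.(\e.((d e) e))))) h)))
Step 8: (\h.(\e.((((((\b.(\c.b)) u) ((\b.(\c.b)) (\d.(\e.((d e) e))))) h) e) e)))
Step 9: (\h.(\e.(((((\c.u) ((\b.(\c.b)) (\d.(\e.((d e) e))))) h) e) e)))
Step 10: (\h.(\e.(((u h) e) e)))

Answer: (\h.(\e.(((u h) e) e)))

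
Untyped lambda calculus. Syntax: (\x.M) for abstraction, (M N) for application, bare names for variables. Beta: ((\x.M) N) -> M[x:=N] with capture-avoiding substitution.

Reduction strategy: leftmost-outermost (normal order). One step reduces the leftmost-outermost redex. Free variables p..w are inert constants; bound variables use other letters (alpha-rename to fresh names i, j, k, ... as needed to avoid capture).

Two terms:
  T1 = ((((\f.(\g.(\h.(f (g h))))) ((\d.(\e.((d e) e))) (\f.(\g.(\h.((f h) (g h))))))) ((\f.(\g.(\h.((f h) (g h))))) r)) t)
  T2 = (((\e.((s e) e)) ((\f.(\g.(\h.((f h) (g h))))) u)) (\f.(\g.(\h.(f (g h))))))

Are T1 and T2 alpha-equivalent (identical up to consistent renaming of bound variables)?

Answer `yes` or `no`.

Answer: no

Derivation:
Term 1: ((((\f.(\g.(\h.(f (g h))))) ((\d.(\e.((d e) e))) (\f.(\g.(\h.((f h) (g h))))))) ((\f.(\g.(\h.((f h) (g h))))) r)) t)
Term 2: (((\e.((s e) e)) ((\f.(\g.(\h.((f h) (g h))))) u)) (\f.(\g.(\h.(f (g h))))))
Alpha-equivalence: compare structure up to binder renaming.
Result: False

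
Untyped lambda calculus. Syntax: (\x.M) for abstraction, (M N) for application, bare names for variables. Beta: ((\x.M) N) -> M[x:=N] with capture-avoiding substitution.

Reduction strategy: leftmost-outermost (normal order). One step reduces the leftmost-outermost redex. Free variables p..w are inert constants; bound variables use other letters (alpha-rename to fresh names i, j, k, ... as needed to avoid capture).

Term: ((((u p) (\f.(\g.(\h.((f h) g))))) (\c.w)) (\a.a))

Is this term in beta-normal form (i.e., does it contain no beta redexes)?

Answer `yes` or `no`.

Answer: yes

Derivation:
Term: ((((u p) (\f.(\g.(\h.((f h) g))))) (\c.w)) (\a.a))
No beta redexes found.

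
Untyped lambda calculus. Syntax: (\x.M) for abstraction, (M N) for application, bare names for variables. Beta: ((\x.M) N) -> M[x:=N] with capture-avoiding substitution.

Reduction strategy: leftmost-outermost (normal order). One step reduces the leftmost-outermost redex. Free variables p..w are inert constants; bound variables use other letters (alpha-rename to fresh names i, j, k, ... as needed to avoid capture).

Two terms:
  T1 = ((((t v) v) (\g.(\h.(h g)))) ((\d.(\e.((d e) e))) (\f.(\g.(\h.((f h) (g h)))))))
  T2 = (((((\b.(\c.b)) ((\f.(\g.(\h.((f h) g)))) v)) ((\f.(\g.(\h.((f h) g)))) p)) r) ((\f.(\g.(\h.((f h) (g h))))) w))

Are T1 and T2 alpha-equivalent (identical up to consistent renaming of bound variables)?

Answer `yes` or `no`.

Answer: no

Derivation:
Term 1: ((((t v) v) (\g.(\h.(h g)))) ((\d.(\e.((d e) e))) (\f.(\g.(\h.((f h) (g h)))))))
Term 2: (((((\b.(\c.b)) ((\f.(\g.(\h.((f h) g)))) v)) ((\f.(\g.(\h.((f h) g)))) p)) r) ((\f.(\g.(\h.((f h) (g h))))) w))
Alpha-equivalence: compare structure up to binder renaming.
Result: False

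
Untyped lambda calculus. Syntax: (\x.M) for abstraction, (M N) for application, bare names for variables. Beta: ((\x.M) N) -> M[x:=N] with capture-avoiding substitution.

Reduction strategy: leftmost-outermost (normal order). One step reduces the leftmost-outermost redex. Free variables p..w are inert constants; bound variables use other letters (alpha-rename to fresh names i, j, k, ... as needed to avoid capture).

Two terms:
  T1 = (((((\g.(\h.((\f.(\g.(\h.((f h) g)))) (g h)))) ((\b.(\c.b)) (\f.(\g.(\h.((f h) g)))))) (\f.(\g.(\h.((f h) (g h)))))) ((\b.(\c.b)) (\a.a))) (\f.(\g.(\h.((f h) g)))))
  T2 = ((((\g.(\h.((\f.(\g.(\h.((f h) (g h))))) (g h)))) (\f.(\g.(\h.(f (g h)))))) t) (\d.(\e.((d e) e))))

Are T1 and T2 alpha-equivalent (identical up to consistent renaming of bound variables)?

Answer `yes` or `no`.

Term 1: (((((\g.(\h.((\f.(\g.(\h.((f h) g)))) (g h)))) ((\b.(\c.b)) (\f.(\g.(\h.((f h) g)))))) (\f.(\g.(\h.((f h) (g h)))))) ((\b.(\c.b)) (\a.a))) (\f.(\g.(\h.((f h) g)))))
Term 2: ((((\g.(\h.((\f.(\g.(\h.((f h) (g h))))) (g h)))) (\f.(\g.(\h.(f (g h)))))) t) (\d.(\e.((d e) e))))
Alpha-equivalence: compare structure up to binder renaming.
Result: False

Answer: no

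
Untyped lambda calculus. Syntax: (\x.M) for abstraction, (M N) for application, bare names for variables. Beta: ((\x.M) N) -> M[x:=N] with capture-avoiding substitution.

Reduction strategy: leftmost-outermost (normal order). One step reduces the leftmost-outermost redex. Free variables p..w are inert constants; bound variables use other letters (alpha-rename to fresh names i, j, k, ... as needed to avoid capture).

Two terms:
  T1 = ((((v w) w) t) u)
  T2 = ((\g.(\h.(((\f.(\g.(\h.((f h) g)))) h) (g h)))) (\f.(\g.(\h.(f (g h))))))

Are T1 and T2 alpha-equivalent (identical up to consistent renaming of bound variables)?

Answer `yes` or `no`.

Term 1: ((((v w) w) t) u)
Term 2: ((\g.(\h.(((\f.(\g.(\h.((f h) g)))) h) (g h)))) (\f.(\g.(\h.(f (g h))))))
Alpha-equivalence: compare structure up to binder renaming.
Result: False

Answer: no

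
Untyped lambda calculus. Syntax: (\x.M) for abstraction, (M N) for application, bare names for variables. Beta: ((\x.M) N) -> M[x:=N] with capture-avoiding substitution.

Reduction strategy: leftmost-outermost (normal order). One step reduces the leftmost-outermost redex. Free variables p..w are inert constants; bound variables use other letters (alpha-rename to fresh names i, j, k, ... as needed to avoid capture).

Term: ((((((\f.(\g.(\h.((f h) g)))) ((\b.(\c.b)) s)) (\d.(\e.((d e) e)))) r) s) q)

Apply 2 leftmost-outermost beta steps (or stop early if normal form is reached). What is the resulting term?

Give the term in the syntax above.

Answer: ((((\h.((((\b.(\c.b)) s) h) (\d.(\e.((d e) e))))) r) s) q)

Derivation:
Step 0: ((((((\f.(\g.(\h.((f h) g)))) ((\b.(\c.b)) s)) (\d.(\e.((d e) e)))) r) s) q)
Step 1: (((((\g.(\h.((((\b.(\c.b)) s) h) g))) (\d.(\e.((d e) e)))) r) s) q)
Step 2: ((((\h.((((\b.(\c.b)) s) h) (\d.(\e.((d e) e))))) r) s) q)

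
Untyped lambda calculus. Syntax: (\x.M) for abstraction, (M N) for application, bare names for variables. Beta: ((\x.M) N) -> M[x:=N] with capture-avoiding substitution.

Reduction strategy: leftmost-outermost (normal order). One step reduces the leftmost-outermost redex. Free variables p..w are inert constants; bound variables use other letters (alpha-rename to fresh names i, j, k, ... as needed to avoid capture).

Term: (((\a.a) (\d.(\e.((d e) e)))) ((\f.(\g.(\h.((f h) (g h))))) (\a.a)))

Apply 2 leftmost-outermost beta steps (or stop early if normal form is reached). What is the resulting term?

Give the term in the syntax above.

Answer: (\e.((((\f.(\g.(\h.((f h) (g h))))) (\a.a)) e) e))

Derivation:
Step 0: (((\a.a) (\d.(\e.((d e) e)))) ((\f.(\g.(\h.((f h) (g h))))) (\a.a)))
Step 1: ((\d.(\e.((d e) e))) ((\f.(\g.(\h.((f h) (g h))))) (\a.a)))
Step 2: (\e.((((\f.(\g.(\h.((f h) (g h))))) (\a.a)) e) e))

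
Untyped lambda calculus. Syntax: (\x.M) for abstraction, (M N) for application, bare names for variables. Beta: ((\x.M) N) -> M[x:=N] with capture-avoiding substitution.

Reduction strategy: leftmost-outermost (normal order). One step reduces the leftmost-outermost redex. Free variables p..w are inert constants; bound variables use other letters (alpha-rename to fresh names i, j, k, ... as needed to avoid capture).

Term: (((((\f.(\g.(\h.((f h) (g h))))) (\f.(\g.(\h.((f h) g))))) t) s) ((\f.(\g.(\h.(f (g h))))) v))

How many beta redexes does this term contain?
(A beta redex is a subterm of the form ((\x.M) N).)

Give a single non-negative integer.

Term: (((((\f.(\g.(\h.((f h) (g h))))) (\f.(\g.(\h.((f h) g))))) t) s) ((\f.(\g.(\h.(f (g h))))) v))
  Redex: ((\f.(\g.(\h.((f h) (g h))))) (\f.(\g.(\h.((f h) g)))))
  Redex: ((\f.(\g.(\h.(f (g h))))) v)
Total redexes: 2

Answer: 2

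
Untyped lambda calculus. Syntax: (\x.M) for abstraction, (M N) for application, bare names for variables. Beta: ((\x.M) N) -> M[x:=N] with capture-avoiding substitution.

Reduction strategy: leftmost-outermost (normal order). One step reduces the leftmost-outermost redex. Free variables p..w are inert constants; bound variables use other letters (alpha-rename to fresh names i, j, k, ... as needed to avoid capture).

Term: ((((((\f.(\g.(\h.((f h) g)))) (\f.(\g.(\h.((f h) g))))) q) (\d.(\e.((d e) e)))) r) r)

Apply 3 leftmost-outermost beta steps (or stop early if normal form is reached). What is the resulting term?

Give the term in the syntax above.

Answer: (((((\f.(\g.(\h.((f h) g)))) (\d.(\e.((d e) e)))) q) r) r)

Derivation:
Step 0: ((((((\f.(\g.(\h.((f h) g)))) (\f.(\g.(\h.((f h) g))))) q) (\d.(\e.((d e) e)))) r) r)
Step 1: (((((\g.(\h.(((\f.(\g.(\h.((f h) g)))) h) g))) q) (\d.(\e.((d e) e)))) r) r)
Step 2: ((((\h.(((\f.(\g.(\h.((f h) g)))) h) q)) (\d.(\e.((d e) e)))) r) r)
Step 3: (((((\f.(\g.(\h.((f h) g)))) (\d.(\e.((d e) e)))) q) r) r)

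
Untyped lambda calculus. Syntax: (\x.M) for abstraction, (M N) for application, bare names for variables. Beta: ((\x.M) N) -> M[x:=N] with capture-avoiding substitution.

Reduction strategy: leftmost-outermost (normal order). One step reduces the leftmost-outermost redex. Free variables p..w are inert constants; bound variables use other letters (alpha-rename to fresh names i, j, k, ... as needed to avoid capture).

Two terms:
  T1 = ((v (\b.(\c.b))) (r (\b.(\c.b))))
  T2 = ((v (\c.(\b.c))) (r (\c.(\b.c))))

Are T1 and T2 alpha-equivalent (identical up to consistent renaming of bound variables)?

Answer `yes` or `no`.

Term 1: ((v (\b.(\c.b))) (r (\b.(\c.b))))
Term 2: ((v (\c.(\b.c))) (r (\c.(\b.c))))
Alpha-equivalence: compare structure up to binder renaming.
Result: True

Answer: yes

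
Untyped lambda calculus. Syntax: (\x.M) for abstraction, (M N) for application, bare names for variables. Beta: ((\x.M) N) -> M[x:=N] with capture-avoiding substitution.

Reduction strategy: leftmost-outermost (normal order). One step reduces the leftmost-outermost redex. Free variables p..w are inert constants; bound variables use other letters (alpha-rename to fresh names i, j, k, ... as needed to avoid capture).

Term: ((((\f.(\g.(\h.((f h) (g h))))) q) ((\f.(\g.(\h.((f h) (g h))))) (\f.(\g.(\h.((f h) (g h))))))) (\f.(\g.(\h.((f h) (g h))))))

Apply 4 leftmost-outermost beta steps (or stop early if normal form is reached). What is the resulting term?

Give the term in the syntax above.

Step 0: ((((\f.(\g.(\h.((f h) (g h))))) q) ((\f.(\g.(\h.((f h) (g h))))) (\f.(\g.(\h.((f h) (g h))))))) (\f.(\g.(\h.((f h) (g h))))))
Step 1: (((\g.(\h.((q h) (g h)))) ((\f.(\g.(\h.((f h) (g h))))) (\f.(\g.(\h.((f h) (g h))))))) (\f.(\g.(\h.((f h) (g h))))))
Step 2: ((\h.((q h) (((\f.(\g.(\h.((f h) (g h))))) (\f.(\g.(\h.((f h) (g h)))))) h))) (\f.(\g.(\h.((f h) (g h))))))
Step 3: ((q (\f.(\g.(\h.((f h) (g h)))))) (((\f.(\g.(\h.((f h) (g h))))) (\f.(\g.(\h.((f h) (g h)))))) (\f.(\g.(\h.((f h) (g h)))))))
Step 4: ((q (\f.(\g.(\h.((f h) (g h)))))) ((\g.(\h.(((\f.(\g.(\h.((f h) (g h))))) h) (g h)))) (\f.(\g.(\h.((f h) (g h)))))))

Answer: ((q (\f.(\g.(\h.((f h) (g h)))))) ((\g.(\h.(((\f.(\g.(\h.((f h) (g h))))) h) (g h)))) (\f.(\g.(\h.((f h) (g h)))))))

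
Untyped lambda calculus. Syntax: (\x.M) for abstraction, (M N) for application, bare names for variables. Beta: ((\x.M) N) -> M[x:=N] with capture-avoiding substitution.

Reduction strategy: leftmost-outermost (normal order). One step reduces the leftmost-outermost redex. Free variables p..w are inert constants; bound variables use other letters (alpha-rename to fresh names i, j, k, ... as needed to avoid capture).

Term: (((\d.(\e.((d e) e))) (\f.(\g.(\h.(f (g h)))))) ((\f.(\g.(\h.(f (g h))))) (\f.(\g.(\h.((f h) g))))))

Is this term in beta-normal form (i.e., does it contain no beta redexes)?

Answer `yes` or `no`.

Term: (((\d.(\e.((d e) e))) (\f.(\g.(\h.(f (g h)))))) ((\f.(\g.(\h.(f (g h))))) (\f.(\g.(\h.((f h) g))))))
Found 2 beta redex(es).

Answer: no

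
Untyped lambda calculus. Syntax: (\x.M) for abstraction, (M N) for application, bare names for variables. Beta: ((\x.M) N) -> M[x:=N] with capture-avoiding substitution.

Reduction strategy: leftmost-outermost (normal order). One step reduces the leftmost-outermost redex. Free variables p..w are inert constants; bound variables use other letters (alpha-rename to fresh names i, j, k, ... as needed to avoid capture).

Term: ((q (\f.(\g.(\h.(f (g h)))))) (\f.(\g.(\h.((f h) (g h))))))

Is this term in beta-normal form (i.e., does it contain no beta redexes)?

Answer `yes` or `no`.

Answer: yes

Derivation:
Term: ((q (\f.(\g.(\h.(f (g h)))))) (\f.(\g.(\h.((f h) (g h))))))
No beta redexes found.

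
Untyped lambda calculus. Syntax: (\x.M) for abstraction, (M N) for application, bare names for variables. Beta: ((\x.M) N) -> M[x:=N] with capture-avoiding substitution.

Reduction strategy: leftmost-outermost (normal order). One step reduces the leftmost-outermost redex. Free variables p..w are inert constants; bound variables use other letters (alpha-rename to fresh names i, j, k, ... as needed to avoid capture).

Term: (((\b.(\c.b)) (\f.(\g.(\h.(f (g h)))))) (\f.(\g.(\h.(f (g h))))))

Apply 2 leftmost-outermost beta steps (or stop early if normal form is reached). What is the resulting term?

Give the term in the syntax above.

Answer: (\f.(\g.(\h.(f (g h)))))

Derivation:
Step 0: (((\b.(\c.b)) (\f.(\g.(\h.(f (g h)))))) (\f.(\g.(\h.(f (g h))))))
Step 1: ((\c.(\f.(\g.(\h.(f (g h)))))) (\f.(\g.(\h.(f (g h))))))
Step 2: (\f.(\g.(\h.(f (g h)))))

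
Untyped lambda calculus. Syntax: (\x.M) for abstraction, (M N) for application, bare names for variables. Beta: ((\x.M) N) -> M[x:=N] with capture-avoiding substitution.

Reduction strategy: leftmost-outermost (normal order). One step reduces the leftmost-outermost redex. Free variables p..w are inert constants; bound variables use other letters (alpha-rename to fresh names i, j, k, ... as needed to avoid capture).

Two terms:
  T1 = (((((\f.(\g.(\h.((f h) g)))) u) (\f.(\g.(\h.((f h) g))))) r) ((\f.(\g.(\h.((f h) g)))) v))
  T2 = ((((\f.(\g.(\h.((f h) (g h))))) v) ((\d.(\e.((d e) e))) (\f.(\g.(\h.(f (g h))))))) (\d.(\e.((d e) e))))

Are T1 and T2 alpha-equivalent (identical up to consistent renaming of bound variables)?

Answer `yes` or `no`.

Term 1: (((((\f.(\g.(\h.((f h) g)))) u) (\f.(\g.(\h.((f h) g))))) r) ((\f.(\g.(\h.((f h) g)))) v))
Term 2: ((((\f.(\g.(\h.((f h) (g h))))) v) ((\d.(\e.((d e) e))) (\f.(\g.(\h.(f (g h))))))) (\d.(\e.((d e) e))))
Alpha-equivalence: compare structure up to binder renaming.
Result: False

Answer: no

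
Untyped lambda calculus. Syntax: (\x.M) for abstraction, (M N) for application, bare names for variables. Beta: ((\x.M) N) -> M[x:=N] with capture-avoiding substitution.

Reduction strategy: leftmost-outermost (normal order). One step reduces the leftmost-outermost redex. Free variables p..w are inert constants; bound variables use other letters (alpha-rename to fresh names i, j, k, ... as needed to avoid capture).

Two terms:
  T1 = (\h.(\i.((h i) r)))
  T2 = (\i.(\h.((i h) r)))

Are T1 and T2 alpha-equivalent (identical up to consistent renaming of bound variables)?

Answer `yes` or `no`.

Term 1: (\h.(\i.((h i) r)))
Term 2: (\i.(\h.((i h) r)))
Alpha-equivalence: compare structure up to binder renaming.
Result: True

Answer: yes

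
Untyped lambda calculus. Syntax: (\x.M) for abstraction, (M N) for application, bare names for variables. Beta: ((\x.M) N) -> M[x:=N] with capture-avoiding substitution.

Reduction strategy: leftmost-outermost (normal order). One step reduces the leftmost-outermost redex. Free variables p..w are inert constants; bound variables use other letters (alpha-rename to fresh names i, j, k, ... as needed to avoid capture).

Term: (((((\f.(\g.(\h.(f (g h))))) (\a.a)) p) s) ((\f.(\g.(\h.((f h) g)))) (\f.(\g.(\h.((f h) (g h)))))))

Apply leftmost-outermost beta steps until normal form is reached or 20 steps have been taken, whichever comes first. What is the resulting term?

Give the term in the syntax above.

Step 0: (((((\f.(\g.(\h.(f (g h))))) (\a.a)) p) s) ((\f.(\g.(\h.((f h) g)))) (\f.(\g.(\h.((f h) (g h)))))))
Step 1: ((((\g.(\h.((\a.a) (g h)))) p) s) ((\f.(\g.(\h.((f h) g)))) (\f.(\g.(\h.((f h) (g h)))))))
Step 2: (((\h.((\a.a) (p h))) s) ((\f.(\g.(\h.((f h) g)))) (\f.(\g.(\h.((f h) (g h)))))))
Step 3: (((\a.a) (p s)) ((\f.(\g.(\h.((f h) g)))) (\f.(\g.(\h.((f h) (g h)))))))
Step 4: ((p s) ((\f.(\g.(\h.((f h) g)))) (\f.(\g.(\h.((f h) (g h)))))))
Step 5: ((p s) (\g.(\h.(((\f.(\g.(\h.((f h) (g h))))) h) g))))
Step 6: ((p s) (\g.(\h.((\g.(\i.((h i) (g i)))) g))))
Step 7: ((p s) (\g.(\h.(\i.((h i) (g i))))))

Answer: ((p s) (\g.(\h.(\i.((h i) (g i))))))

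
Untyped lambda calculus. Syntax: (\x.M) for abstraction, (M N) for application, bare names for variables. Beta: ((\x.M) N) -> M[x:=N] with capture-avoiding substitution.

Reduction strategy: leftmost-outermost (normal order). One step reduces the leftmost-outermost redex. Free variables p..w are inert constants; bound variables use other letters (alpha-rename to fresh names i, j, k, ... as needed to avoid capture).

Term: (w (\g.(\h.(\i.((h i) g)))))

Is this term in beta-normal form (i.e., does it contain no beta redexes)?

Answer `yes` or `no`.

Term: (w (\g.(\h.(\i.((h i) g)))))
No beta redexes found.

Answer: yes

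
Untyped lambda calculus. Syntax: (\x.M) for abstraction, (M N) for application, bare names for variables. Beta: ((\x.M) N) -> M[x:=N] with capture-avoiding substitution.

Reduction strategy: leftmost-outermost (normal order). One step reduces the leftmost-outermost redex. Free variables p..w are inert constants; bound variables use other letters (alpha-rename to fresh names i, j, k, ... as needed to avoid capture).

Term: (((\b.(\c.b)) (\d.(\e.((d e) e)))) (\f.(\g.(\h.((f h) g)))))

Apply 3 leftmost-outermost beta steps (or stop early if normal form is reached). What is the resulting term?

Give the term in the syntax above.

Answer: (\d.(\e.((d e) e)))

Derivation:
Step 0: (((\b.(\c.b)) (\d.(\e.((d e) e)))) (\f.(\g.(\h.((f h) g)))))
Step 1: ((\c.(\d.(\e.((d e) e)))) (\f.(\g.(\h.((f h) g)))))
Step 2: (\d.(\e.((d e) e)))
Step 3: (normal form reached)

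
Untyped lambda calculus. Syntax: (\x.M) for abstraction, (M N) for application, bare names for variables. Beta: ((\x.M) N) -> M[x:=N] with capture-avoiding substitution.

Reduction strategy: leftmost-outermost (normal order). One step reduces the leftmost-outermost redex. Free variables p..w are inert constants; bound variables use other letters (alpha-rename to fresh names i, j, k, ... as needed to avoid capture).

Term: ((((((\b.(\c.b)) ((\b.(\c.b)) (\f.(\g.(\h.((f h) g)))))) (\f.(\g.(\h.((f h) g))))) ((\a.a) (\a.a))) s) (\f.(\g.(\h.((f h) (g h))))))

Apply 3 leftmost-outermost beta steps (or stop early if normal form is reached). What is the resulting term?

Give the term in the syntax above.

Answer: ((((\c.(\f.(\g.(\h.((f h) g))))) ((\a.a) (\a.a))) s) (\f.(\g.(\h.((f h) (g h))))))

Derivation:
Step 0: ((((((\b.(\c.b)) ((\b.(\c.b)) (\f.(\g.(\h.((f h) g)))))) (\f.(\g.(\h.((f h) g))))) ((\a.a) (\a.a))) s) (\f.(\g.(\h.((f h) (g h))))))
Step 1: (((((\c.((\b.(\c.b)) (\f.(\g.(\h.((f h) g)))))) (\f.(\g.(\h.((f h) g))))) ((\a.a) (\a.a))) s) (\f.(\g.(\h.((f h) (g h))))))
Step 2: (((((\b.(\c.b)) (\f.(\g.(\h.((f h) g))))) ((\a.a) (\a.a))) s) (\f.(\g.(\h.((f h) (g h))))))
Step 3: ((((\c.(\f.(\g.(\h.((f h) g))))) ((\a.a) (\a.a))) s) (\f.(\g.(\h.((f h) (g h))))))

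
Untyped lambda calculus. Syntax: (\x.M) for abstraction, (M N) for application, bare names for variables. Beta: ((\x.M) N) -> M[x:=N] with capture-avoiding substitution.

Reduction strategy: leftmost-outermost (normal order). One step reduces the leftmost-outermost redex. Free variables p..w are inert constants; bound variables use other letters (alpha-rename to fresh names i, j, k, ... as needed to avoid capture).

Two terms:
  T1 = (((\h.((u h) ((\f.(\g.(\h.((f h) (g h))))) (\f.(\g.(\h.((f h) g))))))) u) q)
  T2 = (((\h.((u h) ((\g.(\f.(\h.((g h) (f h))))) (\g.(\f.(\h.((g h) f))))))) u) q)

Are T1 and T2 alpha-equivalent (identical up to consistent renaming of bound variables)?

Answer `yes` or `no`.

Answer: yes

Derivation:
Term 1: (((\h.((u h) ((\f.(\g.(\h.((f h) (g h))))) (\f.(\g.(\h.((f h) g))))))) u) q)
Term 2: (((\h.((u h) ((\g.(\f.(\h.((g h) (f h))))) (\g.(\f.(\h.((g h) f))))))) u) q)
Alpha-equivalence: compare structure up to binder renaming.
Result: True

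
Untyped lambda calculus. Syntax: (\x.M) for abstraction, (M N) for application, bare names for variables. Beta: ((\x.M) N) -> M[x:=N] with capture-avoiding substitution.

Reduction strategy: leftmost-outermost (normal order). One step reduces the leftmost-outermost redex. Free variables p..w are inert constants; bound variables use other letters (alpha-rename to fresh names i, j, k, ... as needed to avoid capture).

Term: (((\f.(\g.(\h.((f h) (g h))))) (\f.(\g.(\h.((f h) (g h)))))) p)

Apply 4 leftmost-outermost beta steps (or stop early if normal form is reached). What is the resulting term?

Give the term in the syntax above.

Step 0: (((\f.(\g.(\h.((f h) (g h))))) (\f.(\g.(\h.((f h) (g h)))))) p)
Step 1: ((\g.(\h.(((\f.(\g.(\h.((f h) (g h))))) h) (g h)))) p)
Step 2: (\h.(((\f.(\g.(\h.((f h) (g h))))) h) (p h)))
Step 3: (\h.((\g.(\i.((h i) (g i)))) (p h)))
Step 4: (\h.(\i.((h i) ((p h) i))))

Answer: (\h.(\i.((h i) ((p h) i))))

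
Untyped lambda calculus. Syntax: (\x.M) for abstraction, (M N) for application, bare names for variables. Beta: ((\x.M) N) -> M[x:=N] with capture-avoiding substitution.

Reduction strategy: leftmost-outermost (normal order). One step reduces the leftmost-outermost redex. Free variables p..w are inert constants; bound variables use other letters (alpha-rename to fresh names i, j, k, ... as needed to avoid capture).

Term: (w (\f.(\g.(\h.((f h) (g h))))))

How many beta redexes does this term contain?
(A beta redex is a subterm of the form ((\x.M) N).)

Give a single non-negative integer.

Term: (w (\f.(\g.(\h.((f h) (g h))))))
  (no redexes)
Total redexes: 0

Answer: 0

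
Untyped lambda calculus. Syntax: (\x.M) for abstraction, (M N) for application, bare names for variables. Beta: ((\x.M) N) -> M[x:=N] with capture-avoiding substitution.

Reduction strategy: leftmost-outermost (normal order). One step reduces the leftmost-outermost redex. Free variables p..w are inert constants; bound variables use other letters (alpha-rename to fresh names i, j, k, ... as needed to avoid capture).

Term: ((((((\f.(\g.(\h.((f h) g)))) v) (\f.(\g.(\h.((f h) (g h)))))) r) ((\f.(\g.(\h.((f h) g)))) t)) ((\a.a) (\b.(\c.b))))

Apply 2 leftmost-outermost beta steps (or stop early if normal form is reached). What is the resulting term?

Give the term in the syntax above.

Step 0: ((((((\f.(\g.(\h.((f h) g)))) v) (\f.(\g.(\h.((f h) (g h)))))) r) ((\f.(\g.(\h.((f h) g)))) t)) ((\a.a) (\b.(\c.b))))
Step 1: (((((\g.(\h.((v h) g))) (\f.(\g.(\h.((f h) (g h)))))) r) ((\f.(\g.(\h.((f h) g)))) t)) ((\a.a) (\b.(\c.b))))
Step 2: ((((\h.((v h) (\f.(\g.(\h.((f h) (g h))))))) r) ((\f.(\g.(\h.((f h) g)))) t)) ((\a.a) (\b.(\c.b))))

Answer: ((((\h.((v h) (\f.(\g.(\h.((f h) (g h))))))) r) ((\f.(\g.(\h.((f h) g)))) t)) ((\a.a) (\b.(\c.b))))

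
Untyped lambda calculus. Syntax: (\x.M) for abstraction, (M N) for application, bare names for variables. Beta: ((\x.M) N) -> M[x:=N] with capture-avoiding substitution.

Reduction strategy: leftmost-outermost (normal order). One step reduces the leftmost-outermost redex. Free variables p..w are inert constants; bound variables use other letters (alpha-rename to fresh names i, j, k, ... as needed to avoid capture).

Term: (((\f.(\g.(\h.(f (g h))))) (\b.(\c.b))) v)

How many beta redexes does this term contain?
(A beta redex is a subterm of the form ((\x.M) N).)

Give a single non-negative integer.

Answer: 1

Derivation:
Term: (((\f.(\g.(\h.(f (g h))))) (\b.(\c.b))) v)
  Redex: ((\f.(\g.(\h.(f (g h))))) (\b.(\c.b)))
Total redexes: 1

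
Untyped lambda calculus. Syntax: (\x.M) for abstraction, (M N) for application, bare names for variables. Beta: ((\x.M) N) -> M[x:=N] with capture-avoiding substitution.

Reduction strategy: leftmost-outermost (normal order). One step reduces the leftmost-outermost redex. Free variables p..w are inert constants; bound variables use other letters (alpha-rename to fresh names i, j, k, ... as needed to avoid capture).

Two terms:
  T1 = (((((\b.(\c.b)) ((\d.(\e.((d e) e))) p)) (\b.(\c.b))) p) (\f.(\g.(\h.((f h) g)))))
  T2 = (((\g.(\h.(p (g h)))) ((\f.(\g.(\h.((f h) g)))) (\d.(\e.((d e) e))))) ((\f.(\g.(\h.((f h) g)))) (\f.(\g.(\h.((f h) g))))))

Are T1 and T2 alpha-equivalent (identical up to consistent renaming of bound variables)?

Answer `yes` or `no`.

Term 1: (((((\b.(\c.b)) ((\d.(\e.((d e) e))) p)) (\b.(\c.b))) p) (\f.(\g.(\h.((f h) g)))))
Term 2: (((\g.(\h.(p (g h)))) ((\f.(\g.(\h.((f h) g)))) (\d.(\e.((d e) e))))) ((\f.(\g.(\h.((f h) g)))) (\f.(\g.(\h.((f h) g))))))
Alpha-equivalence: compare structure up to binder renaming.
Result: False

Answer: no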